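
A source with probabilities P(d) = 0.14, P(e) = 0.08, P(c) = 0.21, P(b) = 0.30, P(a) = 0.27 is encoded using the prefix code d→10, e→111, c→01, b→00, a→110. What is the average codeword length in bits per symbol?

L̄ = Σ pᵢ·ℓᵢ = 0.14·2 + 0.08·3 + 0.21·2 + 0.30·2 + 0.27·3 = 2.35 bits/symbol.

2.35 bits/symbol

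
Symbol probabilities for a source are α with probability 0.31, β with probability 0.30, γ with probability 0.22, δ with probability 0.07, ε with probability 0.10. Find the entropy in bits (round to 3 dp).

2.126 bits

H = −Σ pᵢ log₂ pᵢ.
−0.31·log₂(0.31) = 0.5238
−0.30·log₂(0.30) = 0.5211
−0.22·log₂(0.22) = 0.4806
−0.07·log₂(0.07) = 0.2686
−0.10·log₂(0.10) = 0.3322
Sum ≈ 2.1262 → 2.126 bits.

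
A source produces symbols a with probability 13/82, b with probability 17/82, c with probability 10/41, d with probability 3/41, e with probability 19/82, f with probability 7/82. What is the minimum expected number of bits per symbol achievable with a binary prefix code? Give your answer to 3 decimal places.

Repeatedly combine the two least-probable nodes; the expected code length is the sum of the merged weights.
merge 3/41 + 7/82 → 13/82
merge 13/82 + 13/82 → 13/41
merge 17/82 + 19/82 → 18/41
merge 10/41 + 13/41 → 23/41
merge 18/41 + 23/41 → 1
L = 13/82 + 13/41 + 18/41 + 23/41 + 1 = 203/82 ≈ 2.476 bits/symbol.

2.476 bits/symbol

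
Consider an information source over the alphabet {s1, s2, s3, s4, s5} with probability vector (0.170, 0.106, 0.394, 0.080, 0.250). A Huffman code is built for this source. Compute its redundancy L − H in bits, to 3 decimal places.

Entropy H = −Σ p log₂ p ≈ 2.0987 bits.
Huffman merges: 2/25+53/500→93/500; 17/100+93/500→89/250; 1/4+89/250→303/500; 197/500+303/500→1. L = 537/250 ≈ 2.1480.
L − H = 2.1480 − 2.0987 = 0.049 bits.

0.049 bits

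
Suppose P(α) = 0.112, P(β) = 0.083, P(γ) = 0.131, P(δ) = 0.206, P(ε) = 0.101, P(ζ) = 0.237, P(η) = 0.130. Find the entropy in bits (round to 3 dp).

H = −Σ pᵢ log₂ pᵢ.
−0.112·log₂(0.112) = 0.3537
−0.083·log₂(0.083) = 0.2980
−0.131·log₂(0.131) = 0.3841
−0.206·log₂(0.206) = 0.4695
−0.101·log₂(0.101) = 0.3341
−0.237·log₂(0.237) = 0.4923
−0.130·log₂(0.130) = 0.3826
Sum ≈ 2.7144 → 2.714 bits.

2.714 bits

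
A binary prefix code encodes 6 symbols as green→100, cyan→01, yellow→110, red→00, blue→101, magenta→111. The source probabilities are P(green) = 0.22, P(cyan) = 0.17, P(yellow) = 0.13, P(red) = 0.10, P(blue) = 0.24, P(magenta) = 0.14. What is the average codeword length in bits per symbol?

L̄ = Σ pᵢ·ℓᵢ = 0.22·3 + 0.17·2 + 0.13·3 + 0.10·2 + 0.24·3 + 0.14·3 = 2.73 bits/symbol.

2.73 bits/symbol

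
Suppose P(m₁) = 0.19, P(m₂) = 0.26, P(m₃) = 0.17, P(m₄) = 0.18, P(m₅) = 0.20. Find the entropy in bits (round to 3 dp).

H = −Σ pᵢ log₂ pᵢ.
−0.19·log₂(0.19) = 0.4552
−0.26·log₂(0.26) = 0.5053
−0.17·log₂(0.17) = 0.4346
−0.18·log₂(0.18) = 0.4453
−0.20·log₂(0.20) = 0.4644
Sum ≈ 2.3048 → 2.305 bits.

2.305 bits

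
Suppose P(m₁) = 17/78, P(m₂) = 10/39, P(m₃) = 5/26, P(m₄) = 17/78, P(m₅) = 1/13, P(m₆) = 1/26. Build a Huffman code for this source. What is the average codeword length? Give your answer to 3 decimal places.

Repeatedly combine the two least-probable nodes; the expected code length is the sum of the merged weights.
merge 1/26 + 1/13 → 3/26
merge 3/26 + 5/26 → 4/13
merge 17/78 + 17/78 → 17/39
merge 10/39 + 4/13 → 22/39
merge 17/39 + 22/39 → 1
L = 3/26 + 4/13 + 17/39 + 22/39 + 1 = 63/26 ≈ 2.423 bits/symbol.

2.423 bits/symbol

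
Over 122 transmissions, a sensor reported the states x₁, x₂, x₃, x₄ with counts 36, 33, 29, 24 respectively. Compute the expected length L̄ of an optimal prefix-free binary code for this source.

Probabilities are the counts divided by 122.
Repeatedly combine the two least-probable nodes; the expected code length is the sum of the merged weights.
merge 12/61 + 29/122 → 53/122
merge 33/122 + 18/61 → 69/122
merge 53/122 + 69/122 → 1
L = 53/122 + 69/122 + 1 = 2 bits/symbol.

2 bits/symbol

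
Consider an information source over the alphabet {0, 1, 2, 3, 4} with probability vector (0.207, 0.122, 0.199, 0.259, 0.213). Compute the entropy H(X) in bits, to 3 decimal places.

2.284 bits

H = −Σ pᵢ log₂ pᵢ.
−0.207·log₂(0.207) = 0.4704
−0.122·log₂(0.122) = 0.3703
−0.199·log₂(0.199) = 0.4635
−0.259·log₂(0.259) = 0.5048
−0.213·log₂(0.213) = 0.4752
Sum ≈ 2.2841 → 2.284 bits.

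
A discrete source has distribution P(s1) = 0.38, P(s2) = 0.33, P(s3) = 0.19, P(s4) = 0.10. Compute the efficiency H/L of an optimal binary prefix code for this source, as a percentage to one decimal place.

96.6%

Entropy H = −Σ p log₂ p ≈ 1.8457 bits.
Huffman merges: 1/10+19/100→29/100; 29/100+33/100→31/50; 19/50+31/50→1. L = 191/100 ≈ 1.9100.
Efficiency = H/L = 1.8457/1.9100 = 96.6%.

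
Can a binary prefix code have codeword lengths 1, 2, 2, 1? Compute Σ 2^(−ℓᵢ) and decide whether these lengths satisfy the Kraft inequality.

With common denominator 2^2 = 4: Σ 2^(−ℓᵢ) = 2/4 + 1/4 + 1/4 + 2/4 = 6/4 = 1.5.
Kraft's inequality requires Σ ≤ 1; here Σ = 1.5 > 1, so no such prefix code exists.

1.5; no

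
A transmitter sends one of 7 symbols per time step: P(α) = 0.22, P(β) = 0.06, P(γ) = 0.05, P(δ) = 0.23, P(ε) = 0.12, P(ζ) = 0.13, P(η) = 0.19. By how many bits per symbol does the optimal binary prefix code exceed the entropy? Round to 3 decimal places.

0.027 bits

Entropy H = −Σ p log₂ p ≈ 2.6328 bits.
Huffman merges: 1/20+3/50→11/100; 11/100+3/25→23/100; 13/100+19/100→8/25; 11/50+23/100→9/20; 23/100+8/25→11/20; 9/20+11/20→1. L = 133/50 ≈ 2.6600.
L − H = 2.6600 − 2.6328 = 0.027 bits.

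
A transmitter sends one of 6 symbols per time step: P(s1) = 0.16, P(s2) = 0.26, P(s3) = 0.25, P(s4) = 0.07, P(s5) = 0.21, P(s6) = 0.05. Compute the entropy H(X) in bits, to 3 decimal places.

2.386 bits

H = −Σ pᵢ log₂ pᵢ.
−0.16·log₂(0.16) = 0.4230
−0.26·log₂(0.26) = 0.5053
−0.25·log₂(0.25) = 0.5000
−0.07·log₂(0.07) = 0.2686
−0.21·log₂(0.21) = 0.4728
−0.05·log₂(0.05) = 0.2161
Sum ≈ 2.3858 → 2.386 bits.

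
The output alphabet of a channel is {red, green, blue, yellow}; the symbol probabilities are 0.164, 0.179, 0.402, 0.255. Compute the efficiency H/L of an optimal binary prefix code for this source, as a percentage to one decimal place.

98.1%

Entropy H = −Σ p log₂ p ≈ 1.9033 bits.
Huffman merges: 41/250+179/1000→343/1000; 51/200+343/1000→299/500; 201/500+299/500→1. L = 1941/1000 ≈ 1.9410.
Efficiency = H/L = 1.9033/1.9410 = 98.1%.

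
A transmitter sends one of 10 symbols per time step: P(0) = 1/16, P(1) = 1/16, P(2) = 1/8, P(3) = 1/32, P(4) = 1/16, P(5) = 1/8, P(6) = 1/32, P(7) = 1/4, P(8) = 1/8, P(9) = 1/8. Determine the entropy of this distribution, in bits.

Each probability is a power of 1/2, so log₂(1/p) is an integer.
H = Σ p·log₂(1/p) = 1/16·4 + 1/16·4 + 1/8·3 + 1/32·5 + 1/16·4 + 1/8·3 + 1/32·5 + 1/4·2 + 1/8·3 + 1/8·3 = 3.0625 bits.

3.0625 bits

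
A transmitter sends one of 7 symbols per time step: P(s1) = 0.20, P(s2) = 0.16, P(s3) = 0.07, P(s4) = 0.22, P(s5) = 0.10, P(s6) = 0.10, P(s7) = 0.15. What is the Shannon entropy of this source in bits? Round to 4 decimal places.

H = −Σ pᵢ log₂ pᵢ.
−0.20·log₂(0.20) = 0.4644
−0.16·log₂(0.16) = 0.4230
−0.07·log₂(0.07) = 0.2686
−0.22·log₂(0.22) = 0.4806
−0.10·log₂(0.10) = 0.3322
−0.10·log₂(0.10) = 0.3322
−0.15·log₂(0.15) = 0.4105
Sum ≈ 2.7115 → 2.7115 bits.

2.7115 bits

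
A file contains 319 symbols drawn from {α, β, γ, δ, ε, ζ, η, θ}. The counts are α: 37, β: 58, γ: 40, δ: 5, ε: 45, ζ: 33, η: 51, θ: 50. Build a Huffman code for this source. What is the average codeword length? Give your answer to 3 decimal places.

2.937 bits/symbol

Probabilities are the counts divided by 319.
Repeatedly combine the two least-probable nodes; the expected code length is the sum of the merged weights.
merge 5/319 + 3/29 → 38/319
merge 37/319 + 38/319 → 75/319
merge 40/319 + 45/319 → 85/319
merge 50/319 + 51/319 → 101/319
merge 2/11 + 75/319 → 133/319
merge 85/319 + 101/319 → 186/319
merge 133/319 + 186/319 → 1
L = 38/319 + 75/319 + 85/319 + 101/319 + 133/319 + 186/319 + 1 = 937/319 ≈ 2.937 bits/symbol.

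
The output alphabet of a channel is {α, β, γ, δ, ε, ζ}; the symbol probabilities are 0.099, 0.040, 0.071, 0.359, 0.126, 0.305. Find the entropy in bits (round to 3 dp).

2.217 bits

H = −Σ pᵢ log₂ pᵢ.
−0.099·log₂(0.099) = 0.3303
−0.040·log₂(0.040) = 0.1858
−0.071·log₂(0.071) = 0.2709
−0.359·log₂(0.359) = 0.5306
−0.126·log₂(0.126) = 0.3766
−0.305·log₂(0.305) = 0.5225
Sum ≈ 2.2166 → 2.217 bits.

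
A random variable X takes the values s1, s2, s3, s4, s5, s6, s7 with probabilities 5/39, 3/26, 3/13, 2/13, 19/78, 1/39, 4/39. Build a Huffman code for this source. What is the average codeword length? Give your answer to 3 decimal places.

Repeatedly combine the two least-probable nodes; the expected code length is the sum of the merged weights.
merge 1/39 + 4/39 → 5/39
merge 3/26 + 5/39 → 19/78
merge 5/39 + 2/13 → 11/39
merge 3/13 + 19/78 → 37/78
merge 19/78 + 11/39 → 41/78
merge 37/78 + 41/78 → 1
L = 5/39 + 19/78 + 11/39 + 37/78 + 41/78 + 1 = 69/26 ≈ 2.654 bits/symbol.

2.654 bits/symbol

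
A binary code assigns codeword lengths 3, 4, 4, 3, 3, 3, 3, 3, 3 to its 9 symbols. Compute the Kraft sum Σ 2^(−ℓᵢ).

With common denominator 2^4 = 16: Σ 2^(−ℓᵢ) = 2/16 + 1/16 + 1/16 + 2/16 + 2/16 + 2/16 + 2/16 + 2/16 + 2/16 = 16/16 = 1.

1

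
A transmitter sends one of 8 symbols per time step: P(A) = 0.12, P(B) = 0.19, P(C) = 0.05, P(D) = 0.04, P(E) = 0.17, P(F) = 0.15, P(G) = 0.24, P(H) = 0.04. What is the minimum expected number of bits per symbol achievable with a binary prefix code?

Repeatedly combine the two least-probable nodes; the expected code length is the sum of the merged weights.
merge 1/25 + 1/25 → 2/25
merge 1/20 + 2/25 → 13/100
merge 3/25 + 13/100 → 1/4
merge 3/20 + 17/100 → 8/25
merge 19/100 + 6/25 → 43/100
merge 1/4 + 8/25 → 57/100
merge 43/100 + 57/100 → 1
L = 2/25 + 13/100 + 1/4 + 8/25 + 43/100 + 57/100 + 1 = 139/50 = 2.78 bits/symbol.

2.78 bits/symbol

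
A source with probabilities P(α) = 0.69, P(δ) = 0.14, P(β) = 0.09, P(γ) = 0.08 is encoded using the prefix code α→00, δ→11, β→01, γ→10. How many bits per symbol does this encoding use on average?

L̄ = Σ pᵢ·ℓᵢ = 0.69·2 + 0.14·2 + 0.09·2 + 0.08·2 = 2 bits/symbol.

2 bits/symbol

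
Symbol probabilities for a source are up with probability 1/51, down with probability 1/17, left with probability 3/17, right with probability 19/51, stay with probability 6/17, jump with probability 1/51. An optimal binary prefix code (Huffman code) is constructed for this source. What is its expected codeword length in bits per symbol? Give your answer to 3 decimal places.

Repeatedly combine the two least-probable nodes; the expected code length is the sum of the merged weights.
merge 1/51 + 1/51 → 2/51
merge 2/51 + 1/17 → 5/51
merge 5/51 + 3/17 → 14/51
merge 14/51 + 6/17 → 32/51
merge 19/51 + 32/51 → 1
L = 2/51 + 5/51 + 14/51 + 32/51 + 1 = 104/51 ≈ 2.039 bits/symbol.

2.039 bits/symbol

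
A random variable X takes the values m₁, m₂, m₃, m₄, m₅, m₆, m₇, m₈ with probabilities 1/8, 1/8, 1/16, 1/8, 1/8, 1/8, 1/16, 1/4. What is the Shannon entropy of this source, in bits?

2.875 bits

Each probability is a power of 1/2, so log₂(1/p) is an integer.
H = Σ p·log₂(1/p) = 1/8·3 + 1/8·3 + 1/16·4 + 1/8·3 + 1/8·3 + 1/8·3 + 1/16·4 + 1/4·2 = 2.875 bits.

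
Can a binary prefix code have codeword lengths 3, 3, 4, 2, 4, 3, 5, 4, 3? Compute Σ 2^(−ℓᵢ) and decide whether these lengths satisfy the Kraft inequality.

With common denominator 2^5 = 32: Σ 2^(−ℓᵢ) = 4/32 + 4/32 + 2/32 + 8/32 + 2/32 + 4/32 + 1/32 + 2/32 + 4/32 = 31/32 = 0.96875.
Kraft's inequality requires Σ ≤ 1; here Σ = 0.96875 ≤ 1, so such a prefix code exists.

0.96875; yes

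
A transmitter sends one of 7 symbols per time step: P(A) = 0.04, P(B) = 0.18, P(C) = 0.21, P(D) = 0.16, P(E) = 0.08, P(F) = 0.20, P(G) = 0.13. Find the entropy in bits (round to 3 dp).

H = −Σ pᵢ log₂ pᵢ.
−0.04·log₂(0.04) = 0.1858
−0.18·log₂(0.18) = 0.4453
−0.21·log₂(0.21) = 0.4728
−0.16·log₂(0.16) = 0.4230
−0.08·log₂(0.08) = 0.2915
−0.20·log₂(0.20) = 0.4644
−0.13·log₂(0.13) = 0.3826
Sum ≈ 2.6654 → 2.665 bits.

2.665 bits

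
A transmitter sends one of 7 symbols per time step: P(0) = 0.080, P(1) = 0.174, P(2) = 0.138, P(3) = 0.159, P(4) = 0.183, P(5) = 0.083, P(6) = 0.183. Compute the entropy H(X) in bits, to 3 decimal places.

2.741 bits

H = −Σ pᵢ log₂ pᵢ.
−0.080·log₂(0.080) = 0.2915
−0.174·log₂(0.174) = 0.4390
−0.138·log₂(0.138) = 0.3943
−0.159·log₂(0.159) = 0.4218
−0.183·log₂(0.183) = 0.4484
−0.083·log₂(0.083) = 0.2980
−0.183·log₂(0.183) = 0.4484
Sum ≈ 2.7414 → 2.741 bits.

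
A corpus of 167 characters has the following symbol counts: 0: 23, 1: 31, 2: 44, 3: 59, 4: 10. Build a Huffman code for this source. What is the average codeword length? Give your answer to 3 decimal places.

2.198 bits/symbol

Probabilities are the counts divided by 167.
Repeatedly combine the two least-probable nodes; the expected code length is the sum of the merged weights.
merge 10/167 + 23/167 → 33/167
merge 31/167 + 33/167 → 64/167
merge 44/167 + 59/167 → 103/167
merge 64/167 + 103/167 → 1
L = 33/167 + 64/167 + 103/167 + 1 = 367/167 ≈ 2.198 bits/symbol.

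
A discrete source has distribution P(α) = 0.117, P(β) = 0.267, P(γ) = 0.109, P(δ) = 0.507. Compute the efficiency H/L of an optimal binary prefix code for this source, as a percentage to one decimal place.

Entropy H = −Σ p log₂ p ≈ 1.7162 bits.
Huffman merges: 109/1000+117/1000→113/500; 113/500+267/1000→493/1000; 493/1000+507/1000→1. L = 1719/1000 ≈ 1.7190.
Efficiency = H/L = 1.7162/1.7190 = 99.8%.

99.8%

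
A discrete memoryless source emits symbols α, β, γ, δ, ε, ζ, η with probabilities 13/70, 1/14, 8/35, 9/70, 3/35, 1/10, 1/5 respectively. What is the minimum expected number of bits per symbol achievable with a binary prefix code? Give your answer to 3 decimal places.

2.729 bits/symbol

Repeatedly combine the two least-probable nodes; the expected code length is the sum of the merged weights.
merge 1/14 + 3/35 → 11/70
merge 1/10 + 9/70 → 8/35
merge 11/70 + 13/70 → 12/35
merge 1/5 + 8/35 → 3/7
merge 8/35 + 12/35 → 4/7
merge 3/7 + 4/7 → 1
L = 11/70 + 8/35 + 12/35 + 3/7 + 4/7 + 1 = 191/70 ≈ 2.729 bits/symbol.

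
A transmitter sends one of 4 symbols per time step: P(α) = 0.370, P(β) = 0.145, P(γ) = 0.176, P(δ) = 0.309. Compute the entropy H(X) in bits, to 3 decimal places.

1.899 bits

H = −Σ pᵢ log₂ pᵢ.
−0.370·log₂(0.370) = 0.5307
−0.145·log₂(0.145) = 0.4040
−0.176·log₂(0.176) = 0.4411
−0.309·log₂(0.309) = 0.5235
Sum ≈ 1.8993 → 1.899 bits.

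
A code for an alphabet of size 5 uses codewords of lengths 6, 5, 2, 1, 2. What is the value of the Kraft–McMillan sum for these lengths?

With common denominator 2^6 = 64: Σ 2^(−ℓᵢ) = 1/64 + 2/64 + 16/64 + 32/64 + 16/64 = 67/64 = 1.046875.

1.046875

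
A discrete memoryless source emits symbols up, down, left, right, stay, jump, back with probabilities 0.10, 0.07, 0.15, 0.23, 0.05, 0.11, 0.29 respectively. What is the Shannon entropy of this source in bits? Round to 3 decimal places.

H = −Σ pᵢ log₂ pᵢ.
−0.10·log₂(0.10) = 0.3322
−0.07·log₂(0.07) = 0.2686
−0.15·log₂(0.15) = 0.4105
−0.23·log₂(0.23) = 0.4877
−0.05·log₂(0.05) = 0.2161
−0.11·log₂(0.11) = 0.3503
−0.29·log₂(0.29) = 0.5179
Sum ≈ 2.5832 → 2.583 bits.

2.583 bits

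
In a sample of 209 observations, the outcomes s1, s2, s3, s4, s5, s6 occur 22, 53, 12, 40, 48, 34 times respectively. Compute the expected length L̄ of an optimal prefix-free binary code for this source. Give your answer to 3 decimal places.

2.488 bits/symbol

Probabilities are the counts divided by 209.
Repeatedly combine the two least-probable nodes; the expected code length is the sum of the merged weights.
merge 12/209 + 2/19 → 34/209
merge 34/209 + 34/209 → 68/209
merge 40/209 + 48/209 → 8/19
merge 53/209 + 68/209 → 11/19
merge 8/19 + 11/19 → 1
L = 34/209 + 68/209 + 8/19 + 11/19 + 1 = 520/209 ≈ 2.488 bits/symbol.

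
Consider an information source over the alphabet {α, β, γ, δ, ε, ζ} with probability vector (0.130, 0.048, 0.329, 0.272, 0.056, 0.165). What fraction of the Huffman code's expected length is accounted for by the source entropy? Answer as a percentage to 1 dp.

Entropy H = −Σ p log₂ p ≈ 2.2933 bits.
Huffman merges: 6/125+7/125→13/125; 13/125+13/100→117/500; 33/200+117/500→399/1000; 34/125+329/1000→601/1000; 399/1000+601/1000→1. L = 1169/500 ≈ 2.3380.
Efficiency = H/L = 2.2933/2.3380 = 98.1%.

98.1%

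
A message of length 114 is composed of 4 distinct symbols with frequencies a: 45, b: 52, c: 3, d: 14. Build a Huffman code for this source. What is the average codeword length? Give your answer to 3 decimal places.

1.693 bits/symbol

Probabilities are the counts divided by 114.
Repeatedly combine the two least-probable nodes; the expected code length is the sum of the merged weights.
merge 1/38 + 7/57 → 17/114
merge 17/114 + 15/38 → 31/57
merge 26/57 + 31/57 → 1
L = 17/114 + 31/57 + 1 = 193/114 ≈ 1.693 bits/symbol.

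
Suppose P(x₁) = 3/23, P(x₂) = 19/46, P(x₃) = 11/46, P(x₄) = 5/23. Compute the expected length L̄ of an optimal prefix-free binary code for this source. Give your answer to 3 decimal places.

Repeatedly combine the two least-probable nodes; the expected code length is the sum of the merged weights.
merge 3/23 + 5/23 → 8/23
merge 11/46 + 8/23 → 27/46
merge 19/46 + 27/46 → 1
L = 8/23 + 27/46 + 1 = 89/46 ≈ 1.935 bits/symbol.

1.935 bits/symbol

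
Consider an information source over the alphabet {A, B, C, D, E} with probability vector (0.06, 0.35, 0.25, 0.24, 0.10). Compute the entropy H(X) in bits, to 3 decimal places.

H = −Σ pᵢ log₂ pᵢ.
−0.06·log₂(0.06) = 0.2435
−0.35·log₂(0.35) = 0.5301
−0.25·log₂(0.25) = 0.5000
−0.24·log₂(0.24) = 0.4941
−0.10·log₂(0.10) = 0.3322
Sum ≈ 2.1000 → 2.100 bits.

2.100 bits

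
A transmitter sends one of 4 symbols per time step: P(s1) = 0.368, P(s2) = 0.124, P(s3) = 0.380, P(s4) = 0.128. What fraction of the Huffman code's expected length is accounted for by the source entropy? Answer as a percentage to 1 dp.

Entropy H = −Σ p log₂ p ≈ 1.8142 bits.
Huffman merges: 31/250+16/125→63/250; 63/250+46/125→31/50; 19/50+31/50→1. L = 234/125 ≈ 1.8720.
Efficiency = H/L = 1.8142/1.8720 = 96.9%.

96.9%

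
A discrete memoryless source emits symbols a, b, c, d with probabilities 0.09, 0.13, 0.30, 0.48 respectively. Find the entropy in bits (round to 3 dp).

H = −Σ pᵢ log₂ pᵢ.
−0.09·log₂(0.09) = 0.3127
−0.13·log₂(0.13) = 0.3826
−0.30·log₂(0.30) = 0.5211
−0.48·log₂(0.48) = 0.5083
Sum ≈ 1.7247 → 1.725 bits.

1.725 bits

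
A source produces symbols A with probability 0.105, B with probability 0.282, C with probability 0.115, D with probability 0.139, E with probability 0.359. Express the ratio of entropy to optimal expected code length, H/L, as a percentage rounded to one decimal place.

96.5%

Entropy H = −Σ p log₂ p ≈ 2.1415 bits.
Huffman merges: 21/200+23/200→11/50; 139/1000+11/50→359/1000; 141/500+359/1000→641/1000; 359/1000+641/1000→1. L = 111/50 ≈ 2.2200.
Efficiency = H/L = 2.1415/2.2200 = 96.5%.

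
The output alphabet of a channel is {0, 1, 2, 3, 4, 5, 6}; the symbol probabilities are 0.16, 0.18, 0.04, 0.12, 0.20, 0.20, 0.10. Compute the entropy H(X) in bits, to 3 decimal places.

2.682 bits

H = −Σ pᵢ log₂ pᵢ.
−0.16·log₂(0.16) = 0.4230
−0.18·log₂(0.18) = 0.4453
−0.04·log₂(0.04) = 0.1858
−0.12·log₂(0.12) = 0.3671
−0.20·log₂(0.20) = 0.4644
−0.20·log₂(0.20) = 0.4644
−0.10·log₂(0.10) = 0.3322
Sum ≈ 2.6821 → 2.682 bits.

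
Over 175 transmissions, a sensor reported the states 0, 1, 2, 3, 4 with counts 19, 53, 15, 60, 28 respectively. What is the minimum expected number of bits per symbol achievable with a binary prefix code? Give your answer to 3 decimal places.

2.194 bits/symbol

Probabilities are the counts divided by 175.
Repeatedly combine the two least-probable nodes; the expected code length is the sum of the merged weights.
merge 3/35 + 19/175 → 34/175
merge 4/25 + 34/175 → 62/175
merge 53/175 + 12/35 → 113/175
merge 62/175 + 113/175 → 1
L = 34/175 + 62/175 + 113/175 + 1 = 384/175 ≈ 2.194 bits/symbol.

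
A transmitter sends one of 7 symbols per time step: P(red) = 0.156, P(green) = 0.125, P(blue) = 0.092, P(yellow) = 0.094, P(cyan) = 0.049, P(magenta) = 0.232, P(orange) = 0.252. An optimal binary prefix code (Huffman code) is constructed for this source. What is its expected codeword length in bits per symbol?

2.657 bits/symbol

Repeatedly combine the two least-probable nodes; the expected code length is the sum of the merged weights.
merge 49/1000 + 23/250 → 141/1000
merge 47/500 + 1/8 → 219/1000
merge 141/1000 + 39/250 → 297/1000
merge 219/1000 + 29/125 → 451/1000
merge 63/250 + 297/1000 → 549/1000
merge 451/1000 + 549/1000 → 1
L = 141/1000 + 219/1000 + 297/1000 + 451/1000 + 549/1000 + 1 = 2657/1000 = 2.657 bits/symbol.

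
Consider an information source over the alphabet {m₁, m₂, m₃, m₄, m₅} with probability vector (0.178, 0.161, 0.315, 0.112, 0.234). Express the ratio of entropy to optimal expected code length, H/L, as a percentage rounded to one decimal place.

Entropy H = −Σ p log₂ p ≈ 2.2365 bits.
Huffman merges: 14/125+161/1000→273/1000; 89/500+117/500→103/250; 273/1000+63/200→147/250; 103/250+147/250→1. L = 2273/1000 ≈ 2.2730.
Efficiency = H/L = 2.2365/2.2730 = 98.4%.

98.4%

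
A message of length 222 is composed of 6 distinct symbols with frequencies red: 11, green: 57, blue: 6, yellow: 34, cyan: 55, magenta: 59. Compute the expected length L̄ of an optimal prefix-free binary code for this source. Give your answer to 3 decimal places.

2.306 bits/symbol

Probabilities are the counts divided by 222.
Repeatedly combine the two least-probable nodes; the expected code length is the sum of the merged weights.
merge 1/37 + 11/222 → 17/222
merge 17/222 + 17/111 → 17/74
merge 17/74 + 55/222 → 53/111
merge 19/74 + 59/222 → 58/111
merge 53/111 + 58/111 → 1
L = 17/222 + 17/74 + 53/111 + 58/111 + 1 = 256/111 ≈ 2.306 bits/symbol.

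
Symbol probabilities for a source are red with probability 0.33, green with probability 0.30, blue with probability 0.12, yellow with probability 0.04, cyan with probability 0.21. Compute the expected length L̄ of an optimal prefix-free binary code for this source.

2.16 bits/symbol

Repeatedly combine the two least-probable nodes; the expected code length is the sum of the merged weights.
merge 1/25 + 3/25 → 4/25
merge 4/25 + 21/100 → 37/100
merge 3/10 + 33/100 → 63/100
merge 37/100 + 63/100 → 1
L = 4/25 + 37/100 + 63/100 + 1 = 54/25 = 2.16 bits/symbol.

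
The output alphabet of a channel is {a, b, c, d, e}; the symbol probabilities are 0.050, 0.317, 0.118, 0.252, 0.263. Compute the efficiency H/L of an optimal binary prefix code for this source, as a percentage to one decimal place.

97.5%

Entropy H = −Σ p log₂ p ≈ 2.1132 bits.
Huffman merges: 1/20+59/500→21/125; 21/125+63/250→21/50; 263/1000+317/1000→29/50; 21/50+29/50→1. L = 271/125 ≈ 2.1680.
Efficiency = H/L = 2.1132/2.1680 = 97.5%.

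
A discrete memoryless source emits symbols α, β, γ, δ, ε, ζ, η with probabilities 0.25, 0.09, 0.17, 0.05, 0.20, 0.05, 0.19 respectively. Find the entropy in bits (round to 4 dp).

2.5990 bits

H = −Σ pᵢ log₂ pᵢ.
−0.25·log₂(0.25) = 0.5000
−0.09·log₂(0.09) = 0.3127
−0.17·log₂(0.17) = 0.4346
−0.05·log₂(0.05) = 0.2161
−0.20·log₂(0.20) = 0.4644
−0.05·log₂(0.05) = 0.2161
−0.19·log₂(0.19) = 0.4552
Sum ≈ 2.5990 → 2.5990 bits.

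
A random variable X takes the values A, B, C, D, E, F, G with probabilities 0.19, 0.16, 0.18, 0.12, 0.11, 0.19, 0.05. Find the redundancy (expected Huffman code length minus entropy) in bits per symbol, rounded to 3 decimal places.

0.068 bits

Entropy H = −Σ p log₂ p ≈ 2.7122 bits.
Huffman merges: 1/20+11/100→4/25; 3/25+4/25→7/25; 4/25+9/50→17/50; 19/100+19/100→19/50; 7/25+17/50→31/50; 19/50+31/50→1. L = 139/50 ≈ 2.7800.
L − H = 2.7800 − 2.7122 = 0.068 bits.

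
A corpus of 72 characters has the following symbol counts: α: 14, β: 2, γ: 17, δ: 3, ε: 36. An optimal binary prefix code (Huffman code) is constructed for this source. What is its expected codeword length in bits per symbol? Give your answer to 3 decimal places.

1.833 bits/symbol

Probabilities are the counts divided by 72.
Repeatedly combine the two least-probable nodes; the expected code length is the sum of the merged weights.
merge 1/36 + 1/24 → 5/72
merge 5/72 + 7/36 → 19/72
merge 17/72 + 19/72 → 1/2
merge 1/2 + 1/2 → 1
L = 5/72 + 19/72 + 1/2 + 1 = 11/6 ≈ 1.833 bits/symbol.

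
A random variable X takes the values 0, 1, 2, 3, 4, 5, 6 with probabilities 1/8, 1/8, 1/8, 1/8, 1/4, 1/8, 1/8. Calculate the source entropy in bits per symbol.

2.75 bits

Each probability is a power of 1/2, so log₂(1/p) is an integer.
H = Σ p·log₂(1/p) = 1/8·3 + 1/8·3 + 1/8·3 + 1/8·3 + 1/4·2 + 1/8·3 + 1/8·3 = 2.75 bits.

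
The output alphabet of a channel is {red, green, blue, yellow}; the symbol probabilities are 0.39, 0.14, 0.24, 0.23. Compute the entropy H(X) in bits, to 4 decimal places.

1.9087 bits

H = −Σ pᵢ log₂ pᵢ.
−0.39·log₂(0.39) = 0.5298
−0.14·log₂(0.14) = 0.3971
−0.24·log₂(0.24) = 0.4941
−0.23·log₂(0.23) = 0.4877
Sum ≈ 1.9087 → 1.9087 bits.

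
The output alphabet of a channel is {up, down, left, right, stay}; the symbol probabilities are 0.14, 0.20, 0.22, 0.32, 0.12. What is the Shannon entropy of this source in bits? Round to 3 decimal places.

H = −Σ pᵢ log₂ pᵢ.
−0.14·log₂(0.14) = 0.3971
−0.20·log₂(0.20) = 0.4644
−0.22·log₂(0.22) = 0.4806
−0.32·log₂(0.32) = 0.5260
−0.12·log₂(0.12) = 0.3671
Sum ≈ 2.2352 → 2.235 bits.

2.235 bits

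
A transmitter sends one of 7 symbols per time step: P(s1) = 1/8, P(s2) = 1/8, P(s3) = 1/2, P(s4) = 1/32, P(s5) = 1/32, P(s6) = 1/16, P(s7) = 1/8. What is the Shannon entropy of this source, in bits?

Each probability is a power of 1/2, so log₂(1/p) is an integer.
H = Σ p·log₂(1/p) = 1/8·3 + 1/8·3 + 1/2·1 + 1/32·5 + 1/32·5 + 1/16·4 + 1/8·3 = 2.1875 bits.

2.1875 bits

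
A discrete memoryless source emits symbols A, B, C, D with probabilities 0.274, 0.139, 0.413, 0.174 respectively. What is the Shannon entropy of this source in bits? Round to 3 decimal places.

1.873 bits

H = −Σ pᵢ log₂ pᵢ.
−0.274·log₂(0.274) = 0.5118
−0.139·log₂(0.139) = 0.3957
−0.413·log₂(0.413) = 0.5269
−0.174·log₂(0.174) = 0.4390
Sum ≈ 1.8733 → 1.873 bits.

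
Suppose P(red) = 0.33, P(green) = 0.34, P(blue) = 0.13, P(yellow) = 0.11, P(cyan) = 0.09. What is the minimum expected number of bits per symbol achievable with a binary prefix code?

Repeatedly combine the two least-probable nodes; the expected code length is the sum of the merged weights.
merge 9/100 + 11/100 → 1/5
merge 13/100 + 1/5 → 33/100
merge 33/100 + 33/100 → 33/50
merge 17/50 + 33/50 → 1
L = 1/5 + 33/100 + 33/50 + 1 = 219/100 = 2.19 bits/symbol.

2.19 bits/symbol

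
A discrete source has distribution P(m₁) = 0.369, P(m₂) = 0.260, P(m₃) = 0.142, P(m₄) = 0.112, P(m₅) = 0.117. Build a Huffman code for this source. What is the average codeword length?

Repeatedly combine the two least-probable nodes; the expected code length is the sum of the merged weights.
merge 14/125 + 117/1000 → 229/1000
merge 71/500 + 229/1000 → 371/1000
merge 13/50 + 369/1000 → 629/1000
merge 371/1000 + 629/1000 → 1
L = 229/1000 + 371/1000 + 629/1000 + 1 = 2229/1000 = 2.229 bits/symbol.

2.229 bits/symbol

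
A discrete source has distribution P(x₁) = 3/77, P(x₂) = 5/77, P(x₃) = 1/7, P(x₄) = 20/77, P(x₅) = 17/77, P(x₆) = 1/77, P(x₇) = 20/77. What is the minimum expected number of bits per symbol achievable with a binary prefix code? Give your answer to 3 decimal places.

Repeatedly combine the two least-probable nodes; the expected code length is the sum of the merged weights.
merge 1/77 + 3/77 → 4/77
merge 4/77 + 5/77 → 9/77
merge 9/77 + 1/7 → 20/77
merge 17/77 + 20/77 → 37/77
merge 20/77 + 20/77 → 40/77
merge 37/77 + 40/77 → 1
L = 4/77 + 9/77 + 20/77 + 37/77 + 40/77 + 1 = 17/7 ≈ 2.429 bits/symbol.

2.429 bits/symbol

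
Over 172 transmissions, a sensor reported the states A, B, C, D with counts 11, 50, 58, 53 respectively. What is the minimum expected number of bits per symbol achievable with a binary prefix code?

Probabilities are the counts divided by 172.
Repeatedly combine the two least-probable nodes; the expected code length is the sum of the merged weights.
merge 11/172 + 25/86 → 61/172
merge 53/172 + 29/86 → 111/172
merge 61/172 + 111/172 → 1
L = 61/172 + 111/172 + 1 = 2 bits/symbol.

2 bits/symbol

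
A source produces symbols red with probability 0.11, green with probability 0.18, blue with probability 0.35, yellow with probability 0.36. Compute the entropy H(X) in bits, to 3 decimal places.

H = −Σ pᵢ log₂ pᵢ.
−0.11·log₂(0.11) = 0.3503
−0.18·log₂(0.18) = 0.4453
−0.35·log₂(0.35) = 0.5301
−0.36·log₂(0.36) = 0.5306
Sum ≈ 1.8563 → 1.856 bits.

1.856 bits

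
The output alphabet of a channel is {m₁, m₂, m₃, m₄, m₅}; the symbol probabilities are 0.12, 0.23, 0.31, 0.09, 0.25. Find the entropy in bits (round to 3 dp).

2.191 bits

H = −Σ pᵢ log₂ pᵢ.
−0.12·log₂(0.12) = 0.3671
−0.23·log₂(0.23) = 0.4877
−0.31·log₂(0.31) = 0.5238
−0.09·log₂(0.09) = 0.3127
−0.25·log₂(0.25) = 0.5000
Sum ≈ 2.1912 → 2.191 bits.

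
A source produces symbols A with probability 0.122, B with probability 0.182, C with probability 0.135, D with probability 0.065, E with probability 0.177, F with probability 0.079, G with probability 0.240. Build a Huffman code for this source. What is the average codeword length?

Repeatedly combine the two least-probable nodes; the expected code length is the sum of the merged weights.
merge 13/200 + 79/1000 → 18/125
merge 61/500 + 27/200 → 257/1000
merge 18/125 + 177/1000 → 321/1000
merge 91/500 + 6/25 → 211/500
merge 257/1000 + 321/1000 → 289/500
merge 211/500 + 289/500 → 1
L = 18/125 + 257/1000 + 321/1000 + 211/500 + 289/500 + 1 = 1361/500 = 2.722 bits/symbol.

2.722 bits/symbol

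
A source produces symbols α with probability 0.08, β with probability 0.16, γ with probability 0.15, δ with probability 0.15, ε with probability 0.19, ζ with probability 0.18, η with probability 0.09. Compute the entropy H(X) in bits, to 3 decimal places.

H = −Σ pᵢ log₂ pᵢ.
−0.08·log₂(0.08) = 0.2915
−0.16·log₂(0.16) = 0.4230
−0.15·log₂(0.15) = 0.4105
−0.15·log₂(0.15) = 0.4105
−0.19·log₂(0.19) = 0.4552
−0.18·log₂(0.18) = 0.4453
−0.09·log₂(0.09) = 0.3127
Sum ≈ 2.7488 → 2.749 bits.

2.749 bits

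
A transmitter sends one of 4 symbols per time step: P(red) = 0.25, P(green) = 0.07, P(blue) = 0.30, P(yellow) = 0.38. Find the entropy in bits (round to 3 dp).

H = −Σ pᵢ log₂ pᵢ.
−0.25·log₂(0.25) = 0.5000
−0.07·log₂(0.07) = 0.2686
−0.30·log₂(0.30) = 0.5211
−0.38·log₂(0.38) = 0.5305
Sum ≈ 1.8201 → 1.820 bits.

1.820 bits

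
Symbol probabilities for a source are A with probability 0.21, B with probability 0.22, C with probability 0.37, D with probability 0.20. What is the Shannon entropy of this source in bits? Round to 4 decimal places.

1.9485 bits

H = −Σ pᵢ log₂ pᵢ.
−0.21·log₂(0.21) = 0.4728
−0.22·log₂(0.22) = 0.4806
−0.37·log₂(0.37) = 0.5307
−0.20·log₂(0.20) = 0.4644
Sum ≈ 1.9485 → 1.9485 bits.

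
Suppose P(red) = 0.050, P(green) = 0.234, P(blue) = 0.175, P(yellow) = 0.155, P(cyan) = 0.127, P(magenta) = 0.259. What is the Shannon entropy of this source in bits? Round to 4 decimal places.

H = −Σ pᵢ log₂ pᵢ.
−0.050·log₂(0.050) = 0.2161
−0.234·log₂(0.234) = 0.4903
−0.175·log₂(0.175) = 0.4401
−0.155·log₂(0.155) = 0.4169
−0.127·log₂(0.127) = 0.3781
−0.259·log₂(0.259) = 0.5048
Sum ≈ 2.4462 → 2.4462 bits.

2.4462 bits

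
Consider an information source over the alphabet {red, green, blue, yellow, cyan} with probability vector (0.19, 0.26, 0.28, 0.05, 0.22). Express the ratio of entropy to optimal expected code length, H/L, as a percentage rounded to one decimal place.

Entropy H = −Σ p log₂ p ≈ 2.1714 bits.
Huffman merges: 1/20+19/100→6/25; 11/50+6/25→23/50; 13/50+7/25→27/50; 23/50+27/50→1. L = 56/25 ≈ 2.2400.
Efficiency = H/L = 2.1714/2.2400 = 96.9%.

96.9%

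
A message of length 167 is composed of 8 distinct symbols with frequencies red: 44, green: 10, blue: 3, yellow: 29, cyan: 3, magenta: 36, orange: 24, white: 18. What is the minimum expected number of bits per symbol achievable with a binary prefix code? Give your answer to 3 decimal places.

Probabilities are the counts divided by 167.
Repeatedly combine the two least-probable nodes; the expected code length is the sum of the merged weights.
merge 3/167 + 3/167 → 6/167
merge 6/167 + 10/167 → 16/167
merge 16/167 + 18/167 → 34/167
merge 24/167 + 29/167 → 53/167
merge 34/167 + 36/167 → 70/167
merge 44/167 + 53/167 → 97/167
merge 70/167 + 97/167 → 1
L = 6/167 + 16/167 + 34/167 + 53/167 + 70/167 + 97/167 + 1 = 443/167 ≈ 2.653 bits/symbol.

2.653 bits/symbol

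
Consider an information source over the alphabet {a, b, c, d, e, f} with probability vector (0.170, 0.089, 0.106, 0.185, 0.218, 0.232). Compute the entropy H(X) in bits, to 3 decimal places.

H = −Σ pᵢ log₂ pᵢ.
−0.170·log₂(0.170) = 0.4346
−0.089·log₂(0.089) = 0.3106
−0.106·log₂(0.106) = 0.3432
−0.185·log₂(0.185) = 0.4504
−0.218·log₂(0.218) = 0.4791
−0.232·log₂(0.232) = 0.4890
Sum ≈ 2.5069 → 2.507 bits.

2.507 bits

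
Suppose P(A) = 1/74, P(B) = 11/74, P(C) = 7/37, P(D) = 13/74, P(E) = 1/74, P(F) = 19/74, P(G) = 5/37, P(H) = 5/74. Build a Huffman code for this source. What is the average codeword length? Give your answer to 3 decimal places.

Repeatedly combine the two least-probable nodes; the expected code length is the sum of the merged weights.
merge 1/74 + 1/74 → 1/37
merge 1/37 + 5/74 → 7/74
merge 7/74 + 5/37 → 17/74
merge 11/74 + 13/74 → 12/37
merge 7/37 + 17/74 → 31/74
merge 19/74 + 12/37 → 43/74
merge 31/74 + 43/74 → 1
L = 1/37 + 7/74 + 17/74 + 12/37 + 31/74 + 43/74 + 1 = 99/37 ≈ 2.676 bits/symbol.

2.676 bits/symbol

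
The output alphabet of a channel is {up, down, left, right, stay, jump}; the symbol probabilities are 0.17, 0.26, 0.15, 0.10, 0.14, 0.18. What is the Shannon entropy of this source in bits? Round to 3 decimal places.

2.525 bits

H = −Σ pᵢ log₂ pᵢ.
−0.17·log₂(0.17) = 0.4346
−0.26·log₂(0.26) = 0.5053
−0.15·log₂(0.15) = 0.4105
−0.10·log₂(0.10) = 0.3322
−0.14·log₂(0.14) = 0.3971
−0.18·log₂(0.18) = 0.4453
Sum ≈ 2.5250 → 2.525 bits.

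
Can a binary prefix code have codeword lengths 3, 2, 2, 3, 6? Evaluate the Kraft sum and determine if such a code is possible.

0.765625; yes

With common denominator 2^6 = 64: Σ 2^(−ℓᵢ) = 8/64 + 16/64 + 16/64 + 8/64 + 1/64 = 49/64 = 0.765625.
Kraft's inequality requires Σ ≤ 1; here Σ = 0.765625 ≤ 1, so such a prefix code exists.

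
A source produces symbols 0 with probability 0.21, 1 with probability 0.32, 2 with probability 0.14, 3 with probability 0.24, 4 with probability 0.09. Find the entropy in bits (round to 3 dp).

2.203 bits

H = −Σ pᵢ log₂ pᵢ.
−0.21·log₂(0.21) = 0.4728
−0.32·log₂(0.32) = 0.5260
−0.14·log₂(0.14) = 0.3971
−0.24·log₂(0.24) = 0.4941
−0.09·log₂(0.09) = 0.3127
Sum ≈ 2.2028 → 2.203 bits.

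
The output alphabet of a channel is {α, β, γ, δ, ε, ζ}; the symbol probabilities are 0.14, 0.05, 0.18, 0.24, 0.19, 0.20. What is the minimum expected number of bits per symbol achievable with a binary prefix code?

2.56 bits/symbol

Repeatedly combine the two least-probable nodes; the expected code length is the sum of the merged weights.
merge 1/20 + 7/50 → 19/100
merge 9/50 + 19/100 → 37/100
merge 19/100 + 1/5 → 39/100
merge 6/25 + 37/100 → 61/100
merge 39/100 + 61/100 → 1
L = 19/100 + 37/100 + 39/100 + 61/100 + 1 = 64/25 = 2.56 bits/symbol.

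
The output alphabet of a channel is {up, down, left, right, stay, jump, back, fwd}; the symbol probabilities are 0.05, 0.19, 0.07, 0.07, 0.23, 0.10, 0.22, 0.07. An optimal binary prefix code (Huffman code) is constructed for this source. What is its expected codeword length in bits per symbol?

2.81 bits/symbol

Repeatedly combine the two least-probable nodes; the expected code length is the sum of the merged weights.
merge 1/20 + 7/100 → 3/25
merge 7/100 + 7/100 → 7/50
merge 1/10 + 3/25 → 11/50
merge 7/50 + 19/100 → 33/100
merge 11/50 + 11/50 → 11/25
merge 23/100 + 33/100 → 14/25
merge 11/25 + 14/25 → 1
L = 3/25 + 7/50 + 11/50 + 33/100 + 11/25 + 14/25 + 1 = 281/100 = 2.81 bits/symbol.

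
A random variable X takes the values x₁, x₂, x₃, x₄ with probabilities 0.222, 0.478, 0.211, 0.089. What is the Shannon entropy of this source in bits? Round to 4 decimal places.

H = −Σ pᵢ log₂ pᵢ.
−0.222·log₂(0.222) = 0.4820
−0.478·log₂(0.478) = 0.5090
−0.211·log₂(0.211) = 0.4736
−0.089·log₂(0.089) = 0.3106
Sum ≈ 1.7753 → 1.7753 bits.

1.7753 bits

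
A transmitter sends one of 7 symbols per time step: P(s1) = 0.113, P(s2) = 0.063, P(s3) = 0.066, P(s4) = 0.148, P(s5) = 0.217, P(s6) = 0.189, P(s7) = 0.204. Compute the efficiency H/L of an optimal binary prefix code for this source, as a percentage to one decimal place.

98.7%

Entropy H = −Σ p log₂ p ≈ 2.6739 bits.
Huffman merges: 63/1000+33/500→129/1000; 113/1000+129/1000→121/500; 37/250+189/1000→337/1000; 51/250+217/1000→421/1000; 121/500+337/1000→579/1000; 421/1000+579/1000→1. L = 677/250 ≈ 2.7080.
Efficiency = H/L = 2.6739/2.7080 = 98.7%.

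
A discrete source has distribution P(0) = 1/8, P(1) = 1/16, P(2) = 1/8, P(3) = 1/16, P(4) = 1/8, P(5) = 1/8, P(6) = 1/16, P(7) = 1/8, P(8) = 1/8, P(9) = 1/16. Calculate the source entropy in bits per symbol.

Each probability is a power of 1/2, so log₂(1/p) is an integer.
H = Σ p·log₂(1/p) = 1/8·3 + 1/16·4 + 1/8·3 + 1/16·4 + 1/8·3 + 1/8·3 + 1/16·4 + 1/8·3 + 1/8·3 + 1/16·4 = 3.25 bits.

3.25 bits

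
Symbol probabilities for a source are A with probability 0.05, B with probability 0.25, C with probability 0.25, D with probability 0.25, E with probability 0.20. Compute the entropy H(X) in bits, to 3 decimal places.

2.180 bits

H = −Σ pᵢ log₂ pᵢ.
−0.05·log₂(0.05) = 0.2161
−0.25·log₂(0.25) = 0.5000
−0.25·log₂(0.25) = 0.5000
−0.25·log₂(0.25) = 0.5000
−0.20·log₂(0.20) = 0.4644
Sum ≈ 2.1805 → 2.180 bits.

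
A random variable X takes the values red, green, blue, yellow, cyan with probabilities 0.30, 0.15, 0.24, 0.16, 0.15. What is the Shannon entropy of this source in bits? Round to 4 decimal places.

2.2593 bits

H = −Σ pᵢ log₂ pᵢ.
−0.30·log₂(0.30) = 0.5211
−0.15·log₂(0.15) = 0.4105
−0.24·log₂(0.24) = 0.4941
−0.16·log₂(0.16) = 0.4230
−0.15·log₂(0.15) = 0.4105
Sum ≈ 2.2593 → 2.2593 bits.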